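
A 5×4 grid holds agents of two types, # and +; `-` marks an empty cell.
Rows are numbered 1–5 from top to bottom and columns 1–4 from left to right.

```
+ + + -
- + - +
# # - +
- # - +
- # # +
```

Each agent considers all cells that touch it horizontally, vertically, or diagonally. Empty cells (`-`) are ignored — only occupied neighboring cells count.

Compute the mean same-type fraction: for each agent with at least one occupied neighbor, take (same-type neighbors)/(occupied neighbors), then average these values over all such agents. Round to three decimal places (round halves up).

Row 1: (1,1)+ 2/2 · (1,2)+ 3/3 · (1,3)+ 3/3
Row 2: (2,2)+ 3/5 · (2,4)+ 2/2
Row 3: (3,1)# 2/3 · (3,2)# 2/3 · (3,4)+ 2/2
Row 4: (4,2)# 4/4 · (4,4)+ 2/3
Row 5: (5,2)# 2/2 · (5,3)# 2/4 · (5,4)+ 1/2
Sum over 13 agents: 2/2 + 3/3 + 3/3 + 3/5 + 2/2 + 2/3 + 2/3 + 2/2 + 4/4 + 2/3 + 2/2 + 2/4 + 1/2 = 53/5; mean = 53/5 ÷ 13 = 53/65 = 0.815384… → 0.815.

0.815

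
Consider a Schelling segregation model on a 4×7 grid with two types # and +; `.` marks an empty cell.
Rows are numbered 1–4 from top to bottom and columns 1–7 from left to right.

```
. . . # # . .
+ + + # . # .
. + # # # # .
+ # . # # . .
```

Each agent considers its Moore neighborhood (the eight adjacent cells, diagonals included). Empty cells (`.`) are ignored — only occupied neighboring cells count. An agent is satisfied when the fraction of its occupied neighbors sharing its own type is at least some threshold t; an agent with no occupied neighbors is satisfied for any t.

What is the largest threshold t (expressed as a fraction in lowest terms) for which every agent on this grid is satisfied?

(1,4)# 2/3
(1,5)# 3/3
(2,1)+ 2/2
(2,2)+ 3/4
(2,3)+ 2/6
(2,4)# 5/6
(2,6)# 3/3
(3,2)+ 4/6
(3,3)# 4/7
(3,4)# 5/6
(3,5)# 6/6
(3,6)# 3/3
(4,1)+ 1/2
(4,2)# 1/3
(4,4)# 4/4
(4,5)# 4/4
The smallest same-type fraction is 2/6 at (2,3), which reduces to 1/3. Any threshold above that leaves this agent unsatisfied.

1/3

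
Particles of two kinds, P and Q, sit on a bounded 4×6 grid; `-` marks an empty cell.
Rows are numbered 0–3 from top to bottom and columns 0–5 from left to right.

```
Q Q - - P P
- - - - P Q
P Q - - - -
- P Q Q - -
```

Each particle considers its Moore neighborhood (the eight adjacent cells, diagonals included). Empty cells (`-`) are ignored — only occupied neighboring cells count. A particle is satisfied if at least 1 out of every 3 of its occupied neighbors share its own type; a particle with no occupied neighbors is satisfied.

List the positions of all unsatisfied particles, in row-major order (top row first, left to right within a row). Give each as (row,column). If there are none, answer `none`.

Row 0: (0,0)Q 1/1 ok · (0,1)Q 1/1 ok · (0,4)P 2/3 ok · (0,5)P 2/3 ok
Row 1: (1,4)P 2/3 ok · (1,5)Q 0/3 unhappy
Row 2: (2,0)P 1/2 ok · (2,1)Q 1/3 ok
Row 3: (3,1)P 1/3 ok · (3,2)Q 2/3 ok · (3,3)Q 1/1 ok

(1,5)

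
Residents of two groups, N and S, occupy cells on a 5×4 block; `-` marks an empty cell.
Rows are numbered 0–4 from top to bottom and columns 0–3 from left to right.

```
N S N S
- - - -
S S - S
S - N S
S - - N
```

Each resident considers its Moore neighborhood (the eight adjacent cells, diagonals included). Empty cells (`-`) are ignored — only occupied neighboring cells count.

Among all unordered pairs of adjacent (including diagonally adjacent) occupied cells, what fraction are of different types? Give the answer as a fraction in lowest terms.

7/13

Scan each occupied cell's neighbors to the right and below (and the two forward diagonals) so each pair is counted once.
Row 0: N(0,0)–S(0,1)≠ S(0,1)–N(0,2)≠ N(0,2)–S(0,3)≠  → 3/3 unlike.
Row 2: S(2,0)–S(2,1)= S(2,0)–S(3,0)= S(2,1)–N(3,2)≠ S(2,1)–S(3,0)= S(2,3)–S(3,3)= S(2,3)–N(3,2)≠  → 2/6 unlike.
Row 3: S(3,0)–S(4,0)= N(3,2)–S(3,3)≠ N(3,2)–N(4,3)= S(3,3)–N(4,3)≠  → 2/4 unlike.
Total adjacent occupied pairs: 13; unlike-type pairs: 7.
7/13 is already in lowest terms.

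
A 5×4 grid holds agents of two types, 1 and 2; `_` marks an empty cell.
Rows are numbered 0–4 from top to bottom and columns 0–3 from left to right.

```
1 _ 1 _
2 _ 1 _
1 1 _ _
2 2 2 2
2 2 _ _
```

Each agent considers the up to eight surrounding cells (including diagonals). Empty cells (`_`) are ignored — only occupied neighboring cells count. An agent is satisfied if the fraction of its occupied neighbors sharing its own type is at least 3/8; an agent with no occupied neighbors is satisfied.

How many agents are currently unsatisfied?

4

(0,0)1 0/1 ✗
(0,2)1 1/1 ✓
(1,0)2 0/3 ✗
(1,2)1 2/2 ✓
(2,0)1 1/4 ✗
(2,1)1 2/6 ✗
(3,0)2 3/5 ✓
(3,1)2 4/6 ✓
(3,2)2 3/4 ✓
(3,3)2 1/1 ✓
(4,0)2 3/3 ✓
(4,1)2 4/4 ✓
Unsatisfied: (0,0), (1,0), (2,0), (2,1) — 4 in total.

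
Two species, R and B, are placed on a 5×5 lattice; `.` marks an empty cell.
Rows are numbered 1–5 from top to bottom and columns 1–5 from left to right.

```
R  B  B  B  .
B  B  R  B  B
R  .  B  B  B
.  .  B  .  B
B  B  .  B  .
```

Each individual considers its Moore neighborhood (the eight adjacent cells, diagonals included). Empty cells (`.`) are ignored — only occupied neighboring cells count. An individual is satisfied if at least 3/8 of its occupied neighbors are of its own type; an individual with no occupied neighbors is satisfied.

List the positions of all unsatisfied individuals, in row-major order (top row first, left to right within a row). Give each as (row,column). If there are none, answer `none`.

Row 1: (1,1)R 0/3 ✗ · (1,2)B 3/5 ✓ · (1,3)B 4/5 ✓ · (1,4)B 3/4 ✓
Row 2: (2,1)B 2/4 ✓ · (2,2)B 4/7 ✓ · (2,3)R 0/7 ✗ · (2,4)B 6/7 ✓ · (2,5)B 4/4 ✓
Row 3: (3,1)R 0/2 ✗ · (3,3)B 4/5 ✓ · (3,4)B 6/7 ✓ · (3,5)B 4/4 ✓
Row 4: (4,3)B 4/4 ✓ · (4,5)B 3/3 ✓
Row 5: (5,1)B 1/1 ✓ · (5,2)B 2/2 ✓ · (5,4)B 2/2 ✓

(1,1), (2,3), (3,1)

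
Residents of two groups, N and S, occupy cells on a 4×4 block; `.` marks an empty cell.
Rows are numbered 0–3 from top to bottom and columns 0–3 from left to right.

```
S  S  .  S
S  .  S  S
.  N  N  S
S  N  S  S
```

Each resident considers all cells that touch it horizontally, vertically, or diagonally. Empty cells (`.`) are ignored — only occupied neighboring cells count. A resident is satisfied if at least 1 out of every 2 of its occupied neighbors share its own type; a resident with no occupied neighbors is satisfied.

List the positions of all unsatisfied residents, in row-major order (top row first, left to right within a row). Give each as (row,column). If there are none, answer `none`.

(2,1), (2,2), (3,0), (3,2)

(0,0)S 2/2 ✓
(0,1)S 3/3 ✓
(0,3)S 2/2 ✓
(1,0)S 2/3 ✓
(1,2)S 4/6 ✓
(1,3)S 3/4 ✓
(2,1)N 2/6 ✗
(2,2)N 2/7 ✗
(2,3)S 4/5 ✓
(3,0)S 0/2 ✗
(3,1)N 2/4 ✓
(3,2)S 2/5 ✗
(3,3)S 2/3 ✓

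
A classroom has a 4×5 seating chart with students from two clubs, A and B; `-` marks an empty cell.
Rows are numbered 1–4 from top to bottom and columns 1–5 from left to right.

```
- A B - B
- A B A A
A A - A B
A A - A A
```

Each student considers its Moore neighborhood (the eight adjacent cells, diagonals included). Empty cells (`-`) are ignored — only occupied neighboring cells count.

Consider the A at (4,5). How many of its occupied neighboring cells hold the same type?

2

Occupied neighbors of (4,5): (3,4)=A, (3,5)=B, (4,4)=A.
Same type (A): 2 of 3.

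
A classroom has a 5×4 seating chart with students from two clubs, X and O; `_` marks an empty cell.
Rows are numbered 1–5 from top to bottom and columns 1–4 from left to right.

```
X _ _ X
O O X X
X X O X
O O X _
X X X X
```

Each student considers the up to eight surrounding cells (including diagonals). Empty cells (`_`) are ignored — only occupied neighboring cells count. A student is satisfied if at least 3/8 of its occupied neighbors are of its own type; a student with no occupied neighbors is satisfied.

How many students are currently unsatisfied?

Row 1: (1,1)X 0/2 ✗ · (1,4)X 2/2 ✓
Row 2: (2,1)O 1/4 ✗ · (2,2)O 2/6 ✗ · (2,3)X 4/6 ✓ · (2,4)X 3/4 ✓
Row 3: (3,1)X 1/5 ✗ · (3,2)X 3/8 ✓ · (3,3)O 2/7 ✗ · (3,4)X 3/4 ✓
Row 4: (4,1)O 1/5 ✗ · (4,2)O 2/8 ✗ · (4,3)X 5/7 ✓
Row 5: (5,1)X 1/3 ✗ · (5,2)X 3/5 ✓ · (5,3)X 3/4 ✓ · (5,4)X 2/2 ✓
Unsatisfied: (1,1), (2,1), (2,2), (3,1), (3,3), (4,1), (4,2), (5,1) — 8 in total.

8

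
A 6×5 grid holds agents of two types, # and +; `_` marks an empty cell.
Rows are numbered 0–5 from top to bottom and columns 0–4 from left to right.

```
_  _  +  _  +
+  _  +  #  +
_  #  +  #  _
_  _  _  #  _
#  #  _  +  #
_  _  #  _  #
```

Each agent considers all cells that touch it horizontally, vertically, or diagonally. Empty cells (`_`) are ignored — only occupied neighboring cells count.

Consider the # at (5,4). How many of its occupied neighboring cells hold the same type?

1

Occupied neighbors of (5,4): (4,3)=+, (4,4)=#.
Same type (#): 1 of 2.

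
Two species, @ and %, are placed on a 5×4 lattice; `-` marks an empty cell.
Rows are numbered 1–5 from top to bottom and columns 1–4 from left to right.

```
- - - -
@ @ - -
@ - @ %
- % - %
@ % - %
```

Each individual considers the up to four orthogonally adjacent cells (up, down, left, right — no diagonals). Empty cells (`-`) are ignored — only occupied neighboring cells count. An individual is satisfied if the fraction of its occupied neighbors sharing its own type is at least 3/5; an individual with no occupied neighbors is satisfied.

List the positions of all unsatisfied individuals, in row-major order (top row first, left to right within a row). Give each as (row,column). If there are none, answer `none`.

Row 2: (2,1)@ 2/2 ok · (2,2)@ 1/1 ok
Row 3: (3,1)@ 1/1 ok · (3,3)@ 0/1 unhappy · (3,4)% 1/2 unhappy
Row 4: (4,2)% 1/1 ok · (4,4)% 2/2 ok
Row 5: (5,1)@ 0/1 unhappy · (5,2)% 1/2 unhappy · (5,4)% 1/1 ok

(3,3), (3,4), (5,1), (5,2)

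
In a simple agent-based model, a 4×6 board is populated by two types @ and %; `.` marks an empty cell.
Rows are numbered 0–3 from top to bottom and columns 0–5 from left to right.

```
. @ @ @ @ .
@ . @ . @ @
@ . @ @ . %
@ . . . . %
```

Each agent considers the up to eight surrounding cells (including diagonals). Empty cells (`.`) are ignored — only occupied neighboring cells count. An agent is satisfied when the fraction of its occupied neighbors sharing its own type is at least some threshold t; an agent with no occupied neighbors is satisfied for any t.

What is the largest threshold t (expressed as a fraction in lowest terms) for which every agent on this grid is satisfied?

1/3

Row 0: (0,1)@ 3/3 · (0,2)@ 3/3 · (0,3)@ 4/4 · (0,4)@ 3/3
Row 1: (1,0)@ 2/2 · (1,2)@ 5/5 · (1,4)@ 4/5 · (1,5)@ 2/3
Row 2: (2,0)@ 2/2 · (2,2)@ 2/2 · (2,3)@ 3/3 · (2,5)% 1/3
Row 3: (3,0)@ 1/1 · (3,5)% 1/1
The smallest same-type fraction is 1/3 at (2,5), which reduces to 1/3. Any threshold above that leaves this agent unsatisfied.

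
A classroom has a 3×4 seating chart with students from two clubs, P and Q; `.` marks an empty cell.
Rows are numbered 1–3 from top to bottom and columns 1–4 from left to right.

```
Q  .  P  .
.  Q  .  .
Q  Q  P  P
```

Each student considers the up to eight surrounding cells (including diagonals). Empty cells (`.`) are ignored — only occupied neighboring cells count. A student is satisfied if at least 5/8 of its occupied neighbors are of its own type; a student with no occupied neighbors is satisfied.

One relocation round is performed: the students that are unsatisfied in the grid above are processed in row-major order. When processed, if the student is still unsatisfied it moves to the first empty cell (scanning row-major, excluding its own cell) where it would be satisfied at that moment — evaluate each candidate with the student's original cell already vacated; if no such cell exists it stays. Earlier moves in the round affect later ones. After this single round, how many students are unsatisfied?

0

Initially unsatisfied (in order): (1,3), (2,2), (3,3).
  (1,3) → (1,4).
  (2,2): now satisfied by earlier moves; stays.
  (3,3) → (2,4).
Resulting grid:
Q . . P
. Q . P
Q Q . P
All satisfied now.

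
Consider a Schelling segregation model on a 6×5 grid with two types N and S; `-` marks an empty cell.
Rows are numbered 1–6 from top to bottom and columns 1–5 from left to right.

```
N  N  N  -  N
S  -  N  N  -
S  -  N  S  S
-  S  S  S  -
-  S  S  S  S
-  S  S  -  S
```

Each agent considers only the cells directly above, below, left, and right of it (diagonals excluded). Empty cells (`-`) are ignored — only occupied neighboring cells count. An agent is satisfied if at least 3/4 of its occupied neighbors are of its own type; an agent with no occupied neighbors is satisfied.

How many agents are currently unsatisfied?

5

Row 1: (1,1)N 1/2 ✗ · (1,2)N 2/2 ✓ · (1,3)N 2/2 ✓ · (1,5)N 0/0 ✓
Row 2: (2,1)S 1/2 ✗ · (2,3)N 3/3 ✓ · (2,4)N 1/2 ✗
Row 3: (3,1)S 1/1 ✓ · (3,3)N 1/3 ✗ · (3,4)S 2/4 ✗ · (3,5)S 1/1 ✓
Row 4: (4,2)S 2/2 ✓ · (4,3)S 3/4 ✓ · (4,4)S 3/3 ✓
Row 5: (5,2)S 3/3 ✓ · (5,3)S 4/4 ✓ · (5,4)S 3/3 ✓ · (5,5)S 2/2 ✓
Row 6: (6,2)S 2/2 ✓ · (6,3)S 2/2 ✓ · (6,5)S 1/1 ✓
Unsatisfied: (1,1), (2,1), (2,4), (3,3), (3,4) — 5 in total.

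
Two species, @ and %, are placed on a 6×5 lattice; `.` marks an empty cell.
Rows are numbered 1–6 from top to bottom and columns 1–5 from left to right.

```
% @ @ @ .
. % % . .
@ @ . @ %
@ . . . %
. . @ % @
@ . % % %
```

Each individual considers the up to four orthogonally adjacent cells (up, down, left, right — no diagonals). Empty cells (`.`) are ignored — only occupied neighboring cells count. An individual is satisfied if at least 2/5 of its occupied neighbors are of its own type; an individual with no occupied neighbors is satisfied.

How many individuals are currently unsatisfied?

7

(1,1)% 0/1 ✗
(1,2)@ 1/3 ✗
(1,3)@ 2/3 ✓
(1,4)@ 1/1 ✓
(2,2)% 1/3 ✗
(2,3)% 1/2 ✓
(3,1)@ 2/2 ✓
(3,2)@ 1/2 ✓
(3,4)@ 0/1 ✗
(3,5)% 1/2 ✓
(4,1)@ 1/1 ✓
(4,5)% 1/2 ✓
(5,3)@ 0/2 ✗
(5,4)% 1/3 ✗
(5,5)@ 0/3 ✗
(6,1)@ 0/0 ✓
(6,3)% 1/2 ✓
(6,4)% 3/3 ✓
(6,5)% 1/2 ✓
Unsatisfied: (1,1), (1,2), (2,2), (3,4), (5,3), (5,4), (5,5) — 7 in total.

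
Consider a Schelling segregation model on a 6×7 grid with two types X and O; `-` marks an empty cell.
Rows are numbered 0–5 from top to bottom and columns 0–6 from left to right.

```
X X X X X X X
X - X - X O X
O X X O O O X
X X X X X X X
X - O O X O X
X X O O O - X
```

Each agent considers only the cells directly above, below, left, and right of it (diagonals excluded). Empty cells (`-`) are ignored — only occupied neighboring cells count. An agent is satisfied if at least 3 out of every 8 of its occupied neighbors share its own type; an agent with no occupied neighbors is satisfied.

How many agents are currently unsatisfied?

6

(0,0)X 2/2 satisfied
(0,1)X 2/2 satisfied
(0,2)X 3/3 satisfied
(0,3)X 2/2 satisfied
(0,4)X 3/3 satisfied
(0,5)X 2/3 satisfied
(0,6)X 2/2 satisfied
(1,0)X 1/2 satisfied
(1,2)X 2/2 satisfied
(1,4)X 1/3 not
(1,5)O 1/4 not
(1,6)X 2/3 satisfied
(2,0)O 0/3 not
(2,1)X 2/3 satisfied
(2,2)X 3/4 satisfied
(2,3)O 1/3 not
(2,4)O 2/4 satisfied
(2,5)O 2/4 satisfied
(2,6)X 2/3 satisfied
(3,0)X 2/3 satisfied
(3,1)X 3/3 satisfied
(3,2)X 3/4 satisfied
(3,3)X 2/4 satisfied
(3,4)X 3/4 satisfied
(3,5)X 2/4 satisfied
(3,6)X 3/3 satisfied
(4,0)X 2/2 satisfied
(4,2)O 2/3 satisfied
(4,3)O 2/4 satisfied
(4,4)X 1/4 not
(4,5)O 0/3 not
(4,6)X 2/3 satisfied
(5,0)X 2/2 satisfied
(5,1)X 1/2 satisfied
(5,2)O 2/3 satisfied
(5,3)O 3/3 satisfied
(5,4)O 1/2 satisfied
(5,6)X 1/1 satisfied
Unsatisfied: (1,4), (1,5), (2,0), (2,3), (4,4), (4,5) — 6 in total.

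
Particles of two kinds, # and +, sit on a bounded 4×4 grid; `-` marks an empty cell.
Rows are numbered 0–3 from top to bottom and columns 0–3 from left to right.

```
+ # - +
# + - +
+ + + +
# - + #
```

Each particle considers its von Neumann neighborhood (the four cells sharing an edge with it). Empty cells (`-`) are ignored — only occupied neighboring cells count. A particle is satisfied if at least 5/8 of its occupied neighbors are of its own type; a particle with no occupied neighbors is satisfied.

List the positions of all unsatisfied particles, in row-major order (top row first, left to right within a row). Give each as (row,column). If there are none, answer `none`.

(0,0), (0,1), (1,0), (1,1), (2,0), (3,0), (3,2), (3,3)

(0,0)+ 0/2 unhappy
(0,1)# 0/2 unhappy
(0,3)+ 1/1 ok
(1,0)# 0/3 unhappy
(1,1)+ 1/3 unhappy
(1,3)+ 2/2 ok
(2,0)+ 1/3 unhappy
(2,1)+ 3/3 ok
(2,2)+ 3/3 ok
(2,3)+ 2/3 ok
(3,0)# 0/1 unhappy
(3,2)+ 1/2 unhappy
(3,3)# 0/2 unhappy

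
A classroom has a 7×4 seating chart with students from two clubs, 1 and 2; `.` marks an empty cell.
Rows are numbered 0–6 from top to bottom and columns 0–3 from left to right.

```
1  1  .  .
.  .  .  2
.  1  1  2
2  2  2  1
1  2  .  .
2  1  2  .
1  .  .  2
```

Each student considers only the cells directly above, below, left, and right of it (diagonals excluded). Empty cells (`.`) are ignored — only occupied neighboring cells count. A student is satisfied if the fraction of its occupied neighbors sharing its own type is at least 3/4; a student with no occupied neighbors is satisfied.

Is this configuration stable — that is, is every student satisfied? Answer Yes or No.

No

(0,0)1 1/1 ✓
(0,1)1 1/1 ✓
(1,3)2 1/1 ✓
(2,1)1 1/2 ✗
(2,2)1 1/3 ✗
(2,3)2 1/3 ✗
(3,0)2 1/2 ✗
(3,1)2 3/4 ✓
(3,2)2 1/3 ✗
(3,3)1 0/2 ✗
(4,0)1 0/3 ✗
(4,1)2 1/3 ✗
(5,0)2 0/3 ✗
(5,1)1 0/3 ✗
(5,2)2 0/1 ✗
(6,0)1 0/1 ✗
(6,3)2 0/0 ✓
For instance (2,1) has only 1/2 same-type neighbors, below 3/4.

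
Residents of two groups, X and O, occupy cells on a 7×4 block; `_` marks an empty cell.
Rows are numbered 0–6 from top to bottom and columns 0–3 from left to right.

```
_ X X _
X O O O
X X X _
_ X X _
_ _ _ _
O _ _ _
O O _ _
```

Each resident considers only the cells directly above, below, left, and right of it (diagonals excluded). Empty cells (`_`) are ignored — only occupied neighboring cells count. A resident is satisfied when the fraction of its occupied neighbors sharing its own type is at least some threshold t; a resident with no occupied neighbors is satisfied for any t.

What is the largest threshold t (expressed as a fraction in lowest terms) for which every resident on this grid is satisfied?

(0,1)X 1/2
(0,2)X 1/2
(1,0)X 1/2
(1,1)O 1/4
(1,2)O 2/4
(1,3)O 1/1
(2,0)X 2/2
(2,1)X 3/4
(2,2)X 2/3
(3,1)X 2/2
(3,2)X 2/2
(5,0)O 1/1
(6,0)O 2/2
(6,1)O 1/1
The smallest same-type fraction is 1/4 at (1,1), which reduces to 1/4. Any threshold above that leaves this resident unsatisfied.

1/4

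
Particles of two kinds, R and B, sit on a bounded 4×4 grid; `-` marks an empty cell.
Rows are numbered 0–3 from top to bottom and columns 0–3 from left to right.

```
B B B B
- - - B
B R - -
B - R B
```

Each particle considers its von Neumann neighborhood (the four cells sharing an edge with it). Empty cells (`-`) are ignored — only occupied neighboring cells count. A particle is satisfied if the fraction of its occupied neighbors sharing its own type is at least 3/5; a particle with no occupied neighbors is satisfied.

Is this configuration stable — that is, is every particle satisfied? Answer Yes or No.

Row 0: (0,0)B 1/1 ✓ · (0,1)B 2/2 ✓ · (0,2)B 2/2 ✓ · (0,3)B 2/2 ✓
Row 1: (1,3)B 1/1 ✓
Row 2: (2,0)B 1/2 ✗ · (2,1)R 0/1 ✗
Row 3: (3,0)B 1/1 ✓ · (3,2)R 0/1 ✗ · (3,3)B 0/1 ✗
For instance (2,0) has only 1/2 same-type neighbors, below 3/5.

No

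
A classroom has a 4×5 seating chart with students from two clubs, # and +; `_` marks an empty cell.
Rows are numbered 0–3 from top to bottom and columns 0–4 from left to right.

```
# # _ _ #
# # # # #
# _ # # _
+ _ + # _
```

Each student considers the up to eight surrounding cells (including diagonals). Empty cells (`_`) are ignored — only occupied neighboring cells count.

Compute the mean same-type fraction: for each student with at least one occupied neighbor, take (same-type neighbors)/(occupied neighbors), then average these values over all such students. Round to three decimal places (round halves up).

(0,0)# 3/3
(0,1)# 4/4
(0,4)# 2/2
(1,0)# 4/4
(1,1)# 6/6
(1,2)# 5/5
(1,3)# 5/5
(1,4)# 3/3
(2,0)# 2/3
(2,2)# 5/6
(2,3)# 5/6
(3,0)+ 0/1
(3,2)+ 0/3
(3,3)# 2/3
Sum over 14 students: 3/3 + 4/4 + 2/2 + 4/4 + 6/6 + 5/5 + 5/5 + 3/3 + 2/3 + 5/6 + 5/6 + 0/1 + 0/3 + 2/3 = 11; mean = 11 ÷ 14 = 11/14 = 0.785714… → 0.786.

0.786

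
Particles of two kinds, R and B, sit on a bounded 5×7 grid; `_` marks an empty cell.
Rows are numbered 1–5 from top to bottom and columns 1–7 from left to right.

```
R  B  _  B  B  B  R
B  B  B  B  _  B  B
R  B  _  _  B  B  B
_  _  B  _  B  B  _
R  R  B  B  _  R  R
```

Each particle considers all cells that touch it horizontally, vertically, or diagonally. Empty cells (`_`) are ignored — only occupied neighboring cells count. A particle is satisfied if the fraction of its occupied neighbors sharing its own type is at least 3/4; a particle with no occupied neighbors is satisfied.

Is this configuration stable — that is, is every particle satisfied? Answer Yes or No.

(1,1)R 0/3 not
(1,2)B 3/4 satisfied
(1,4)B 3/3 satisfied
(1,5)B 4/4 satisfied
(1,6)B 3/4 satisfied
(1,7)R 0/3 not
(2,1)B 3/5 not
(2,2)B 4/6 not
(2,3)B 5/5 satisfied
(2,4)B 4/4 satisfied
(2,6)B 6/7 satisfied
(2,7)B 4/5 satisfied
(3,1)R 0/3 not
(3,2)B 4/5 satisfied
(3,5)B 5/5 satisfied
(3,6)B 6/6 satisfied
(3,7)B 4/4 satisfied
(4,3)B 3/4 satisfied
(4,5)B 4/5 satisfied
(4,6)B 4/6 not
(5,1)R 1/1 satisfied
(5,2)R 1/3 not
(5,3)B 2/3 not
(5,4)B 3/3 satisfied
(5,6)R 1/3 not
(5,7)R 1/2 not
For instance (1,1) has only 0/3 same-type neighbors, below 3/4.

No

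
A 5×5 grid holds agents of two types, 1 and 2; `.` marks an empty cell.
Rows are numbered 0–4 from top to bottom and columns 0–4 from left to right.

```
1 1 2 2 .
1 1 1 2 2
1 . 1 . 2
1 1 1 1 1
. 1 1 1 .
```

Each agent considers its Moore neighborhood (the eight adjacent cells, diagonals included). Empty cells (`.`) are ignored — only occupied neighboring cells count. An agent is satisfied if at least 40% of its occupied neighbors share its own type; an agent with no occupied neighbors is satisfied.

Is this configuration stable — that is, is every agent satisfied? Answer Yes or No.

Yes

Row 0: (0,0)1 3/3 satisfied · (0,1)1 4/5 satisfied · (0,2)2 2/5 satisfied · (0,3)2 3/4 satisfied
Row 1: (1,0)1 4/4 satisfied · (1,1)1 6/7 satisfied · (1,2)1 3/6 satisfied · (1,3)2 4/6 satisfied · (1,4)2 3/3 satisfied
Row 2: (2,0)1 4/4 satisfied · (2,2)1 5/6 satisfied · (2,4)2 2/4 satisfied
Row 3: (3,0)1 3/3 satisfied · (3,1)1 6/6 satisfied · (3,2)1 6/6 satisfied · (3,3)1 5/6 satisfied · (3,4)1 2/3 satisfied
Row 4: (4,1)1 4/4 satisfied · (4,2)1 5/5 satisfied · (4,3)1 4/4 satisfied
All meet the threshold, so the configuration is stable.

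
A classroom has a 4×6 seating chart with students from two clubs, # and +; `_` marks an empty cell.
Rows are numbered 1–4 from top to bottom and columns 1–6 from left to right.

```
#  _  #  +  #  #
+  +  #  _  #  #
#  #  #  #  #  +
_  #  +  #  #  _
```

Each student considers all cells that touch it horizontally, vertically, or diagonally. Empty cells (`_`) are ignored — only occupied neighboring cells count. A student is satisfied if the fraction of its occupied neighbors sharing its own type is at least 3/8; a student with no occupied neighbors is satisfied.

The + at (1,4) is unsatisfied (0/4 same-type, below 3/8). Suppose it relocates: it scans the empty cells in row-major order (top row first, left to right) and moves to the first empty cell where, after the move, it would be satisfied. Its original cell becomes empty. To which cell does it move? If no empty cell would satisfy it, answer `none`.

Vacating (1,4). Empty cells in order:
  (1,2): 2/5 same-type → satisfied — stop here.

(1,2)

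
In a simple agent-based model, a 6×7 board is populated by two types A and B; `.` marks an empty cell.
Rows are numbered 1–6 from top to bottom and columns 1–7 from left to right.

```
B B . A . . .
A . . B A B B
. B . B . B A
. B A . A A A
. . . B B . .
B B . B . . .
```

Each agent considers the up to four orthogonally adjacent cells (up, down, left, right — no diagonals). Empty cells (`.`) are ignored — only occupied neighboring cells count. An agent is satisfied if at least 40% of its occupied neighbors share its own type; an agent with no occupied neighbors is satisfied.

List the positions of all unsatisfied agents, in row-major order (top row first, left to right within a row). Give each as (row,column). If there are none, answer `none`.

(1,4), (2,1), (2,4), (2,5), (3,6), (3,7), (4,3)

(1,1)B 1/2 satisfied
(1,2)B 1/1 satisfied
(1,4)A 0/1 not
(2,1)A 0/1 not
(2,4)B 1/3 not
(2,5)A 0/2 not
(2,6)B 2/3 satisfied
(2,7)B 1/2 satisfied
(3,2)B 1/1 satisfied
(3,4)B 1/1 satisfied
(3,6)B 1/3 not
(3,7)A 1/3 not
(4,2)B 1/2 satisfied
(4,3)A 0/1 not
(4,5)A 1/2 satisfied
(4,6)A 2/3 satisfied
(4,7)A 2/2 satisfied
(5,4)B 2/2 satisfied
(5,5)B 1/2 satisfied
(6,1)B 1/1 satisfied
(6,2)B 1/1 satisfied
(6,4)B 1/1 satisfied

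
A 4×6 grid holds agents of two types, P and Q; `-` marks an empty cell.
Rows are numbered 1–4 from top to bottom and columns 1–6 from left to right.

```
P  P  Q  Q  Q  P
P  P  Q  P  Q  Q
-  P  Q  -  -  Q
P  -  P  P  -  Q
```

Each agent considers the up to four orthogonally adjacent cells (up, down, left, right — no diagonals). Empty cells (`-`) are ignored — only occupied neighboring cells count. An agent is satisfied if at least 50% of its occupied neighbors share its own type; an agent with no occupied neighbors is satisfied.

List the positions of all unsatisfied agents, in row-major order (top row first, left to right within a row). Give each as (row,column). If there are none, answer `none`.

(1,1)P 2/2 ✓
(1,2)P 2/3 ✓
(1,3)Q 2/3 ✓
(1,4)Q 2/3 ✓
(1,5)Q 2/3 ✓
(1,6)P 0/2 ✗
(2,1)P 2/2 ✓
(2,2)P 3/4 ✓
(2,3)Q 2/4 ✓
(2,4)P 0/3 ✗
(2,5)Q 2/3 ✓
(2,6)Q 2/3 ✓
(3,2)P 1/2 ✓
(3,3)Q 1/3 ✗
(3,6)Q 2/2 ✓
(4,1)P 0/0 ✓
(4,3)P 1/2 ✓
(4,4)P 1/1 ✓
(4,6)Q 1/1 ✓

(1,6), (2,4), (3,3)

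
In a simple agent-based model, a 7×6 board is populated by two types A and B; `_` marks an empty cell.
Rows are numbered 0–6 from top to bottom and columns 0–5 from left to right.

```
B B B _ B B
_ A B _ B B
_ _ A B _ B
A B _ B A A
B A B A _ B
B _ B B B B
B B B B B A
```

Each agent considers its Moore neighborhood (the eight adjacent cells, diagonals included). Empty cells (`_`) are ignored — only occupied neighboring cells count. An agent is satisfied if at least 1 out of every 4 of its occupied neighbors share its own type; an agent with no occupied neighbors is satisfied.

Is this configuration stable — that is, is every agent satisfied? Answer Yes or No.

(0,0)B 1/2 ok
(0,1)B 3/4 ok
(0,2)B 2/3 ok
(0,4)B 3/3 ok
(0,5)B 3/3 ok
(1,1)A 1/5 unhappy
(1,2)B 3/5 ok
(1,4)B 5/5 ok
(1,5)B 4/4 ok
(2,2)A 1/5 unhappy
(2,3)B 3/5 ok
(2,5)B 2/4 ok
(3,0)A 1/3 ok
(3,1)B 2/5 ok
(3,3)B 2/5 ok
(3,4)A 2/6 ok
(3,5)A 1/3 ok
(4,0)B 2/4 ok
(4,1)A 1/6 unhappy
(4,2)B 4/6 ok
(4,3)A 1/6 unhappy
(4,5)B 2/4 ok
(5,0)B 3/4 ok
(5,2)B 5/7 ok
(5,3)B 6/7 ok
(5,4)B 5/7 ok
(5,5)B 3/4 ok
(6,0)B 2/2 ok
(6,1)B 4/4 ok
(6,2)B 4/4 ok
(6,3)B 5/5 ok
(6,4)B 4/5 ok
(6,5)A 0/3 unhappy
For instance (1,1) has only 1/5 same-type neighbors, below 1/4.

No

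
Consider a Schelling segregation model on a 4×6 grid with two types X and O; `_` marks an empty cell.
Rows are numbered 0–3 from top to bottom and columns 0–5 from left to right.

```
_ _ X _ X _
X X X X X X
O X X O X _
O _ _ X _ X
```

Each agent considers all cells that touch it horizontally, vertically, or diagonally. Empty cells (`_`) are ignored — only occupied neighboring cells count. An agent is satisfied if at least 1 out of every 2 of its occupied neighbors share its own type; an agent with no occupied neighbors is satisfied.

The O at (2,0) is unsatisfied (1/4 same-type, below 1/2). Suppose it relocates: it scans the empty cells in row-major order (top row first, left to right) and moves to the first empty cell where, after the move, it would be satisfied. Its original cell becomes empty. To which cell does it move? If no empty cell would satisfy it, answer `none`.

none

Vacating (2,0). Empty cells in order:
  (0,0): 0/2 same-type → still unsatisfied.
  (0,1): 0/4 same-type → still unsatisfied.
  (0,3): 0/5 same-type → still unsatisfied.
  (0,5): 0/3 same-type → still unsatisfied.
  (2,5): 0/4 same-type → still unsatisfied.
  (3,1): 1/3 same-type → still unsatisfied.
  (3,2): 1/4 same-type → still unsatisfied.
  (3,4): 1/4 same-type → still unsatisfied.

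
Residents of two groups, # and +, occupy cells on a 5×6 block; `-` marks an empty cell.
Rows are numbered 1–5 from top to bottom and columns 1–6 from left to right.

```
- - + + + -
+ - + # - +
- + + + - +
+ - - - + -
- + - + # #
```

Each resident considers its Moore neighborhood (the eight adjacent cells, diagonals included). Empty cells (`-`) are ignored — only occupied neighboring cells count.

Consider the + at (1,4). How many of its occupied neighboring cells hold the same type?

3

Occupied neighbors of (1,4): (1,3)=+, (1,5)=+, (2,3)=+, (2,4)=#.
Same type (+): 3 of 4.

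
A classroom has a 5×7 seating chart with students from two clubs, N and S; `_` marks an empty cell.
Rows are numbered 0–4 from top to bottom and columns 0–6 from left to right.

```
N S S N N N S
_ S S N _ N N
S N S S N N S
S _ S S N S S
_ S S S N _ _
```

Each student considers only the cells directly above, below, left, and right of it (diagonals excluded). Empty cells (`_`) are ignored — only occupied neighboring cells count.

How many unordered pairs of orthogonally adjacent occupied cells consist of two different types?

Scan each occupied cell's neighbors to the right and below so each pair is counted once.
From row 0: 4 unlike of 11 pairs (running 4/11).
From row 1: 4 unlike of 8 pairs (running 8/19).
From row 2: 5 unlike of 12 pairs (running 13/31).
From row 3: 2 unlike of 7 pairs (running 15/38).
From row 4: 1 unlike of 3 pairs (running 16/41).
Total adjacent occupied pairs: 41; unlike-type pairs: 16.

16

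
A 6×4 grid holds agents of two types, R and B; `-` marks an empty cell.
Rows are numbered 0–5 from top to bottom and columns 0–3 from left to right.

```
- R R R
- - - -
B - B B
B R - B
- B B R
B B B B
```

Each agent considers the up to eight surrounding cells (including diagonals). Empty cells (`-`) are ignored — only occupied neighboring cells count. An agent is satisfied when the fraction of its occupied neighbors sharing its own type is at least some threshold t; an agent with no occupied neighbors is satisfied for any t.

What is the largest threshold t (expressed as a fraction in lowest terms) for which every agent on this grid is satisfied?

(0,1)R 1/1
(0,2)R 2/2
(0,3)R 1/1
(2,0)B 1/2
(2,2)B 2/3
(2,3)B 2/2
(3,0)B 2/3
(3,1)R 0/5
(3,3)B 3/4
(4,1)B 5/6
(4,2)B 5/7
(4,3)R 0/4
(5,0)B 2/2
(5,1)B 4/4
(5,2)B 4/5
(5,3)B 2/3
The smallest same-type fraction is 0/5 at (3,1), which reduces to 0/1. Any threshold above that leaves this agent unsatisfied.

0/1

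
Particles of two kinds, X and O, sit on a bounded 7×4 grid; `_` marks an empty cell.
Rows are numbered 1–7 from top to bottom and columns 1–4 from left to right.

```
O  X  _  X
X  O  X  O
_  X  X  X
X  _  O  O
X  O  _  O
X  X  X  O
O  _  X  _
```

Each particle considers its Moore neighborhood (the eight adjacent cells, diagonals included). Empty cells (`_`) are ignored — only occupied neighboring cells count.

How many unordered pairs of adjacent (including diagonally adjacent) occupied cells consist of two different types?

26

Scan each occupied cell's neighbors to the right and below (and the two forward diagonals) so each pair is counted once.
Row 1: O(1,1)–X(1,2)≠ O(1,1)–X(2,1)≠ O(1,1)–O(2,2)= X(1,2)–O(2,2)≠ X(1,2)–X(2,3)= X(1,2)–X(2,1)= X(1,4)–O(2,4)≠ X(1,4)–X(2,3)=  → 4/8 unlike.
Row 2: X(2,1)–O(2,2)≠ X(2,1)–X(3,2)= O(2,2)–X(2,3)≠ O(2,2)–X(3,2)≠ O(2,2)–X(3,3)≠ X(2,3)–O(2,4)≠ X(2,3)–X(3,3)= X(2,3)–X(3,4)= X(2,3)–X(3,2)= O(2,4)–X(3,4)≠ O(2,4)–X(3,3)≠  → 7/11 unlike.
Row 3: X(3,2)–X(3,3)= X(3,2)–O(4,3)≠ X(3,2)–X(4,1)= X(3,3)–X(3,4)= X(3,3)–O(4,3)≠ X(3,3)–O(4,4)≠ X(3,4)–O(4,4)≠ X(3,4)–O(4,3)≠  → 5/8 unlike.
Row 4: X(4,1)–X(5,1)= X(4,1)–O(5,2)≠ O(4,3)–O(4,4)= O(4,3)–O(5,4)= O(4,3)–O(5,2)= O(4,4)–O(5,4)=  → 1/6 unlike.
Row 5: X(5,1)–O(5,2)≠ X(5,1)–X(6,1)= X(5,1)–X(6,2)= O(5,2)–X(6,2)≠ O(5,2)–X(6,3)≠ O(5,2)–X(6,1)≠ O(5,4)–O(6,4)= O(5,4)–X(6,3)≠  → 5/8 unlike.
Row 6: X(6,1)–X(6,2)= X(6,1)–O(7,1)≠ X(6,2)–X(6,3)= X(6,2)–X(7,3)= X(6,2)–O(7,1)≠ X(6,3)–O(6,4)≠ X(6,3)–X(7,3)= O(6,4)–X(7,3)≠  → 4/8 unlike.
Total adjacent occupied pairs: 49; unlike-type pairs: 26.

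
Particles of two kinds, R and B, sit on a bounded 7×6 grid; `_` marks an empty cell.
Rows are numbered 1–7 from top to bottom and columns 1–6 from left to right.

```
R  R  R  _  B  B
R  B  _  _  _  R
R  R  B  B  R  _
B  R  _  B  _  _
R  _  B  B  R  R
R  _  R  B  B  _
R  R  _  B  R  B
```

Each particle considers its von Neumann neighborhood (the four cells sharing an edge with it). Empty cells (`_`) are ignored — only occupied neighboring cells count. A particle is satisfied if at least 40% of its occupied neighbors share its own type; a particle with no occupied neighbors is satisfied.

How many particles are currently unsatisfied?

Row 1: (1,1)R 2/2 ✓ · (1,2)R 2/3 ✓ · (1,3)R 1/1 ✓ · (1,5)B 1/1 ✓ · (1,6)B 1/2 ✓
Row 2: (2,1)R 2/3 ✓ · (2,2)B 0/3 ✗ · (2,6)R 0/1 ✗
Row 3: (3,1)R 2/3 ✓ · (3,2)R 2/4 ✓ · (3,3)B 1/2 ✓ · (3,4)B 2/3 ✓ · (3,5)R 0/1 ✗
Row 4: (4,1)B 0/3 ✗ · (4,2)R 1/2 ✓ · (4,4)B 2/2 ✓
Row 5: (5,1)R 1/2 ✓ · (5,3)B 1/2 ✓ · (5,4)B 3/4 ✓ · (5,5)R 1/3 ✗ · (5,6)R 1/1 ✓
Row 6: (6,1)R 2/2 ✓ · (6,3)R 0/2 ✗ · (6,4)B 3/4 ✓ · (6,5)B 1/3 ✗
Row 7: (7,1)R 2/2 ✓ · (7,2)R 1/1 ✓ · (7,4)B 1/2 ✓ · (7,5)R 0/3 ✗ · (7,6)B 0/1 ✗
Unsatisfied: (2,2), (2,6), (3,5), (4,1), (5,5), (6,3), (6,5), (7,5), (7,6) — 9 in total.

9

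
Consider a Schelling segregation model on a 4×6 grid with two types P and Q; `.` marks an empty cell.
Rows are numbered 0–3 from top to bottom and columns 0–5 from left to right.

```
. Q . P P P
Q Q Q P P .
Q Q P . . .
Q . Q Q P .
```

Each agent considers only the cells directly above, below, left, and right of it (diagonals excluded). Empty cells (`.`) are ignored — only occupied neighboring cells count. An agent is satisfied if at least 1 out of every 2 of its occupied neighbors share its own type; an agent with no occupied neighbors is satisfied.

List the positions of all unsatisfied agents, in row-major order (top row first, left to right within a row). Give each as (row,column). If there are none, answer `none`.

(1,2), (2,2), (3,4)

(0,1)Q 1/1 satisfied
(0,3)P 2/2 satisfied
(0,4)P 3/3 satisfied
(0,5)P 1/1 satisfied
(1,0)Q 2/2 satisfied
(1,1)Q 4/4 satisfied
(1,2)Q 1/3 not
(1,3)P 2/3 satisfied
(1,4)P 2/2 satisfied
(2,0)Q 3/3 satisfied
(2,1)Q 2/3 satisfied
(2,2)P 0/3 not
(3,0)Q 1/1 satisfied
(3,2)Q 1/2 satisfied
(3,3)Q 1/2 satisfied
(3,4)P 0/1 not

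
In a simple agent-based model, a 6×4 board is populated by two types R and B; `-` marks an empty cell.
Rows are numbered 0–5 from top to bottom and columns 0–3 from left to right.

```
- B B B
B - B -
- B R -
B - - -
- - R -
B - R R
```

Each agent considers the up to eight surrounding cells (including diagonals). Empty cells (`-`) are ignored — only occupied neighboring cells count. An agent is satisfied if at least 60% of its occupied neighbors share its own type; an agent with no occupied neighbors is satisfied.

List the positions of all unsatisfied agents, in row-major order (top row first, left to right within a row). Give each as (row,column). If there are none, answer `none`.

Row 0: (0,1)B 3/3 ✓ · (0,2)B 3/3 ✓ · (0,3)B 2/2 ✓
Row 1: (1,0)B 2/2 ✓ · (1,2)B 4/5 ✓
Row 2: (2,1)B 3/4 ✓ · (2,2)R 0/2 ✗
Row 3: (3,0)B 1/1 ✓
Row 4: (4,2)R 2/2 ✓
Row 5: (5,0)B 0/0 ✓ · (5,2)R 2/2 ✓ · (5,3)R 2/2 ✓

(2,2)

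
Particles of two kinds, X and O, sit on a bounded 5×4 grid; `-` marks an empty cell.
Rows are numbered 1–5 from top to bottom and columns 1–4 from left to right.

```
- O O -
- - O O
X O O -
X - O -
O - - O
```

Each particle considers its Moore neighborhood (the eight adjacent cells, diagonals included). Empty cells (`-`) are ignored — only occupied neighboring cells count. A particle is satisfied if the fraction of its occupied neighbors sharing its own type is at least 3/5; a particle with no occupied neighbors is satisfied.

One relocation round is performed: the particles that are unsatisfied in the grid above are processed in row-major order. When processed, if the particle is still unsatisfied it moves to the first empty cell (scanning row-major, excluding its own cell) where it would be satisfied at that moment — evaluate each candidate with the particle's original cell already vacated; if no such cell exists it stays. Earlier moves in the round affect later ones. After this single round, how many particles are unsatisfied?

Initially unsatisfied (in order): (3,1), (4,1), (5,1).
  (3,1): no empty cell satisfies it; stays.
  (4,1): no empty cell satisfies it; stays.
  (5,1) → (1,1).
Resulting grid:
O O O -
- - O O
X O O -
X - O -
- - - O
Unsatisfied now: (3,1), (4,1).

2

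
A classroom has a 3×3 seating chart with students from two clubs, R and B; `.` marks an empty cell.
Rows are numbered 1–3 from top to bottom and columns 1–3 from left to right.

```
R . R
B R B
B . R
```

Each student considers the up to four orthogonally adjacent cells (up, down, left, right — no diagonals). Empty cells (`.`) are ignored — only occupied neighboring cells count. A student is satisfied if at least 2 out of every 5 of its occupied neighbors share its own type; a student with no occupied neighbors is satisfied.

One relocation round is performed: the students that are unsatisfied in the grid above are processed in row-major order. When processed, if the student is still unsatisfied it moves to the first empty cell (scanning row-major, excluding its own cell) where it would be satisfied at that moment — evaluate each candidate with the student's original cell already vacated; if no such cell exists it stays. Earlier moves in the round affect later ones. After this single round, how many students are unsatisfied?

0

Initially unsatisfied (in order): (1,1), (1,3), (2,1), (2,2), (2,3), (3,3).
  (1,1) → (1,2).
  (1,3): now satisfied by earlier moves; stays.
  (2,1): now satisfied by earlier moves; stays.
  (2,2) → (1,1).
  (2,3) → (2,2).
  (3,3): now satisfied by earlier moves; stays.
Resulting grid:
R R R
B B .
B . R
All satisfied now.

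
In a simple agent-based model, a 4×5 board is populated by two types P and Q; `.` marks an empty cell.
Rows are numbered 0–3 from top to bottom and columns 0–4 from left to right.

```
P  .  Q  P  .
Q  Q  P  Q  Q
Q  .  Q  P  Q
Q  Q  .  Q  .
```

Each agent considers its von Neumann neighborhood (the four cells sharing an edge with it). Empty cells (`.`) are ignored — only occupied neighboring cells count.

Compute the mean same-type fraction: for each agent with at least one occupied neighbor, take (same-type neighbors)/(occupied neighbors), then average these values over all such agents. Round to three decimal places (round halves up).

Row 0: (0,0)P 0/1 · (0,2)Q 0/2 · (0,3)P 0/2
Row 1: (1,0)Q 2/3 · (1,1)Q 1/2 · (1,2)P 0/4 · (1,3)Q 1/4 · (1,4)Q 2/2
Row 2: (2,0)Q 2/2 · (2,2)Q 0/2 · (2,3)P 0/4 · (2,4)Q 1/2
Row 3: (3,0)Q 2/2 · (3,1)Q 1/1 · (3,3)Q 0/1
Sum over 15 agents: 0/1 + 0/2 + 0/2 + 2/3 + 1/2 + 0/4 + 1/4 + 2/2 + 2/2 + 0/2 + 0/4 + 1/2 + 2/2 + 1/1 + 0/1 = 71/12; mean = 71/12 ÷ 15 = 71/180 = 0.394444… → 0.394.

0.394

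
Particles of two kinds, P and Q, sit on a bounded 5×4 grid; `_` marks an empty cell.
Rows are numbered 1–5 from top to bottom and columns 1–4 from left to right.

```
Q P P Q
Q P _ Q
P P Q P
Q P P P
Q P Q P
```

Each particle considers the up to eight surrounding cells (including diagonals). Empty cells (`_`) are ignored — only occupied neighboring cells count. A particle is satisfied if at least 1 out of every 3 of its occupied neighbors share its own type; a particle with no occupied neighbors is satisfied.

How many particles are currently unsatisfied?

4

Row 1: (1,1)Q 1/3 ✓ · (1,2)P 2/4 ✓ · (1,3)P 2/4 ✓ · (1,4)Q 1/2 ✓
Row 2: (2,1)Q 1/5 ✗ · (2,2)P 4/7 ✓ · (2,4)Q 2/4 ✓
Row 3: (3,1)P 3/5 ✓ · (3,2)P 4/7 ✓ · (3,3)Q 1/7 ✗ · (3,4)P 2/4 ✓
Row 4: (4,1)Q 1/5 ✗ · (4,2)P 4/8 ✓ · (4,3)P 6/8 ✓ · (4,4)P 3/5 ✓
Row 5: (5,1)Q 1/3 ✓ · (5,2)P 2/5 ✓ · (5,3)Q 0/5 ✗ · (5,4)P 2/3 ✓
Unsatisfied: (2,1), (3,3), (4,1), (5,3) — 4 in total.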